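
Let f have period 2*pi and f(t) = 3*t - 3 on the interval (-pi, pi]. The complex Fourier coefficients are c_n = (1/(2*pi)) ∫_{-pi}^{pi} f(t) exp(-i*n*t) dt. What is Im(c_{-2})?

Since f is real-valued, Im(c_{-2}) = -(1/(2*pi)) ∫_{-pi}^{pi} f(t) sin(-2*t) dt = b_{2}/2.
Integrating by parts (boundary term plus one more integral), an antiderivative of (3*t - 3) sin(-2*t) is 3*t*cos(2*t)/2 - 3*sin(2*t)/4 - 3*cos(2*t)/2; evaluating from -pi to pi: ∫_{-pi}^{pi} (3*t - 3) sin(-2*t) dt = (-3/2 + 3*pi/2) - (-3*pi/2 - 3/2) = 3*pi.
Hence Im(c_{-2}) = (-1/(2*pi))·(3*pi) = -3/2.

-3/2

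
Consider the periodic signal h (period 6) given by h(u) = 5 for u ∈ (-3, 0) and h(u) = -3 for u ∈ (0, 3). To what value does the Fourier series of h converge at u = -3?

At u = -3 the one-sided limits are h(-3^-) = -3 and h(-3^+) = 5.
By Dirichlet's theorem the series converges to their average, [(-3) + (5)]/2 = 1.

1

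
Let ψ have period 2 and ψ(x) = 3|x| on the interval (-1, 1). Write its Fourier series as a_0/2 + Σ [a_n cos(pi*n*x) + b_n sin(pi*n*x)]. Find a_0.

3

a_0 = ∫_{-1}^{1} ψ(x) dx = 3.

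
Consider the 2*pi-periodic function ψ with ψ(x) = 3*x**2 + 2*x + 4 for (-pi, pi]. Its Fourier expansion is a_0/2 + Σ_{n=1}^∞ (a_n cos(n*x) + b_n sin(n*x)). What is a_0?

8 + 2*pi**2

a_0 = 1/pi ∫_{-pi}^{pi} ψ(x) dx = 1/pi · (2*pi*(4 + pi**2)) = 8 + 2*pi**2.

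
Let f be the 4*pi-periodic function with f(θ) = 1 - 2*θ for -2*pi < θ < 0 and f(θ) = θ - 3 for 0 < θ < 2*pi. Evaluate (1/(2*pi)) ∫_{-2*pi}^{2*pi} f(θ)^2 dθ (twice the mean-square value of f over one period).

-2*pi + 10 + 20*pi**2/3

(1/(2*pi)) ∫_{-2*pi}^{2*pi} f(θ)^2 dθ = (1/(2*pi)) · (4*pi*(-3*pi + 15 + 10*pi**2)/3) = -2*pi + 10 + 20*pi**2/3.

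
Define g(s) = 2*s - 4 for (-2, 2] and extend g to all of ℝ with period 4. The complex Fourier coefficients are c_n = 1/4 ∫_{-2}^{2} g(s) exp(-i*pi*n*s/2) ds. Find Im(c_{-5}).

4/(5*pi)

Since g is real-valued, Im(c_{-5}) = -1/4 ∫_{-2}^{2} g(s) sin(-5*pi*s/2) ds = b_{5}/2.
Integrating by parts (boundary term plus one more integral), an antiderivative of (2*s - 4) sin(-5*pi*s/2) is 4*s*cos(5*pi*s/2)/(5*pi) - 8*sin(5*pi*s/2)/(25*pi**2) - 8*cos(5*pi*s/2)/(5*pi); evaluating from -2 to 2: ∫_{-2}^{2} (2*s - 4) sin(-5*pi*s/2) ds = (0) - (16/(5*pi)) = -16/(5*pi).
Hence Im(c_{-5}) = (-1/4)·(-16/(5*pi)) = 4/(5*pi).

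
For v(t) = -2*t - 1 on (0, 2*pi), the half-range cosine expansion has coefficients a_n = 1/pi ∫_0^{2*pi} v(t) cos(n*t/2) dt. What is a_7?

a_7 = 1/pi ∫_0^{2*pi} (-2*t - 1) cos(7*t/2) dt.
Integrating by parts (boundary term plus one more integral), an antiderivative of (-2*t - 1) cos(7*t/2) is -4*t*sin(7*t/2)/7 - 2*sin(7*t/2)/7 - 8*cos(7*t/2)/49; evaluating from 0 to 2*pi: ∫_{0}^{2*pi} (-2*t - 1) cos(7*t/2) dt = (8/49) - (-8/49) = 16/49.
Hence a_7 = (1/pi)·(16/49) = 16/(49*pi).

16/(49*pi)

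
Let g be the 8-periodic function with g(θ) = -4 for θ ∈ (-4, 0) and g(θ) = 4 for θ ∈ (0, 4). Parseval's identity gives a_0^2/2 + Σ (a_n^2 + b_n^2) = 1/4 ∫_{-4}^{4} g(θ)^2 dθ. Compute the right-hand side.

1/4 ∫_{-4}^{4} g(θ)^2 dθ = 1/4 · (128) = 32.

32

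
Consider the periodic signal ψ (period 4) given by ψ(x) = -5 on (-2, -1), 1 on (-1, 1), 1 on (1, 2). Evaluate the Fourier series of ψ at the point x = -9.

-2

x = -9 differs from x = -1 by -2 full period(s), and the series is 4-periodic.
At x = -1 the one-sided limits are ψ(-1^-) = -5 and ψ(-1^+) = 1.
By Dirichlet's theorem the series converges to their average, [(-5) + (1)]/2 = -2.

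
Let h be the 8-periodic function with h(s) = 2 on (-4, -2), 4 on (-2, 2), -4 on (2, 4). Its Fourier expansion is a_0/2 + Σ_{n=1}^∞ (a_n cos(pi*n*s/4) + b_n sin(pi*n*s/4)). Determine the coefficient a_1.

10/pi

a_1 = 1/4 ∫_{-4}^{4} h(s) cos(pi*s/4) ds.
Split the integral at the breakpoints.
Directly, an antiderivative of (2) cos(pi*s/4) is 8*sin(pi*s/4)/pi; evaluating from -4 to -2: ∫_{-4}^{-2} (2) cos(pi*s/4) ds = (-8/pi) - (0) = -8/pi.
Directly, an antiderivative of (4) cos(pi*s/4) is 16*sin(pi*s/4)/pi; evaluating from -2 to 2: ∫_{-2}^{2} (4) cos(pi*s/4) ds = (16/pi) - (-16/pi) = 32/pi.
Directly, an antiderivative of (-4) cos(pi*s/4) is -16*sin(pi*s/4)/pi; evaluating from 2 to 4: ∫_{2}^{4} (-4) cos(pi*s/4) ds = (0) - (-16/pi) = 16/pi.
Summing the pieces and multiplying by (1/4) gives a_1 = 10/pi.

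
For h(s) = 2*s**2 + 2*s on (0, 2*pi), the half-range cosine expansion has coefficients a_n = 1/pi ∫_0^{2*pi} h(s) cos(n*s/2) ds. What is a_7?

16*(-2*pi - 1)/(49*pi)

a_7 = 1/pi ∫_0^{2*pi} (2*s**2 + 2*s) cos(7*s/2) ds.
Integrating by parts twice (tabular method), an antiderivative of (2*s**2 + 2*s) cos(7*s/2) is 4*s**2*sin(7*s/2)/7 + 4*s*sin(7*s/2)/7 + 16*s*cos(7*s/2)/49 - 32*sin(7*s/2)/343 + 8*cos(7*s/2)/49; evaluating from 0 to 2*pi: ∫_{0}^{2*pi} (2*s**2 + 2*s) cos(7*s/2) ds = (-32*pi/49 - 8/49) - (8/49) = -32*pi/49 - 16/49.
Hence a_7 = (1/pi)·(-32*pi/49 - 16/49) = 16*(-2*pi - 1)/(49*pi).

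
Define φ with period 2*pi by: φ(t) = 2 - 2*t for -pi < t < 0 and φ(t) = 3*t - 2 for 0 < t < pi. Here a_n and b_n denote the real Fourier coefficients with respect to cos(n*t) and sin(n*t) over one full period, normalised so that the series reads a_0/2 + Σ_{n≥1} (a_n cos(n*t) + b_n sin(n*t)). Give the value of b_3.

(-8 + pi)/(3*pi)

b_3 = 1/pi ∫_{-pi}^{pi} φ(t) sin(3*t) dt.
Split the integral at the breakpoints.
Integrating by parts (boundary term plus one more integral), an antiderivative of (2 - 2*t) sin(3*t) is 2*t*cos(3*t)/3 - 2*sin(3*t)/9 - 2*cos(3*t)/3; evaluating from -pi to 0: ∫_{-pi}^{0} (2 - 2*t) sin(3*t) dt = (-2/3) - (2/3 + 2*pi/3) = -2*pi/3 - 4/3.
Integrating by parts (boundary term plus one more integral), an antiderivative of (3*t - 2) sin(3*t) is -t*cos(3*t) + sin(3*t)/3 + 2*cos(3*t)/3; evaluating from 0 to pi: ∫_{0}^{pi} (3*t - 2) sin(3*t) dt = (-2/3 + pi) - (2/3) = -4/3 + pi.
Summing the pieces and multiplying by (1/pi) gives b_3 = (-8 + pi)/(3*pi).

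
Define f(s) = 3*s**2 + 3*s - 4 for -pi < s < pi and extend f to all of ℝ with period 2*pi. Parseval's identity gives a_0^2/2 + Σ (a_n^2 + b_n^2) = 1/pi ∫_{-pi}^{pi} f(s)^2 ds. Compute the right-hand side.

1/pi ∫_{-pi}^{pi} f(s)^2 ds = 1/pi · (-10*pi**3 + 32*pi + 18*pi**5/5) = -10*pi**2 + 32 + 18*pi**4/5.

-10*pi**2 + 32 + 18*pi**4/5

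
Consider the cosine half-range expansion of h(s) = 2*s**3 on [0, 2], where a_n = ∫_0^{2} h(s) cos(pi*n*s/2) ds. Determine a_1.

96*(4 - pi**2)/pi**4

a_1 = ∫_0^{2} (2*s**3) cos(pi*s/2) ds.
Integrating by parts three times (tabular method), an antiderivative of (2*s**3) cos(pi*s/2) is 4*s**3*sin(pi*s/2)/pi + 24*s**2*cos(pi*s/2)/pi**2 - 96*s*sin(pi*s/2)/pi**3 - 192*cos(pi*s/2)/pi**4; evaluating from 0 to 2: ∫_{0}^{2} (2*s**3) cos(pi*s/2) ds = (96*(2 - pi**2)/pi**4) - (-192/pi**4) = 96*(4 - pi**2)/pi**4.
Hence a_1 = 96*(4 - pi**2)/pi**4.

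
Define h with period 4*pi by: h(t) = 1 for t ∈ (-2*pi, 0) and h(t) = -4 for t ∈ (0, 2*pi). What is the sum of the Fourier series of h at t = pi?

-4

h is continuous at t = pi with value -4, so the series converges to -4 there.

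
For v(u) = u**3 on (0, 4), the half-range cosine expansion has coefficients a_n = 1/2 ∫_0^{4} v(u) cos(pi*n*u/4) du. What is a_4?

a_4 = 1/2 ∫_0^{4} (u**3) cos(pi*u) du.
Integrating by parts three times (tabular method), an antiderivative of (u**3) cos(pi*u) is u**3*sin(pi*u)/pi + 3*u**2*cos(pi*u)/pi**2 - 6*u*sin(pi*u)/pi**3 - 6*cos(pi*u)/pi**4; evaluating from 0 to 4: ∫_{0}^{4} (u**3) cos(pi*u) du = (6*(-1 + 8*pi**2)/pi**4) - (-6/pi**4) = 48/pi**2.
Hence a_4 = (1/2)·(48/pi**2) = 24/pi**2.

24/pi**2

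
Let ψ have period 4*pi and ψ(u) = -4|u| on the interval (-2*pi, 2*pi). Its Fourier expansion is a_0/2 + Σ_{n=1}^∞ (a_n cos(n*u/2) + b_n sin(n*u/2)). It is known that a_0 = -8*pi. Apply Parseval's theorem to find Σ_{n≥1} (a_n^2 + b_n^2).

Parseval: a_0^2/2 + Σ_{n≥1} (a_n^2+b_n^2) = (1/(2*pi)) ∫_{-2*pi}^{2*pi} ψ(u)^2 du = 128*pi**2/3.
Subtract a_0^2/2 = 32*pi**2: Σ (a_n^2+b_n^2) = 32*pi**2/3.

32*pi**2/3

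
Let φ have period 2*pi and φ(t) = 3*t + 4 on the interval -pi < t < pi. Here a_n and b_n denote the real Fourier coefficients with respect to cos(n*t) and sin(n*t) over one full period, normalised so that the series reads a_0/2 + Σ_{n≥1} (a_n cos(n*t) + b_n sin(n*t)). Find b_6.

b_6 = 1/pi ∫_{-pi}^{pi} φ(t) sin(6*t) dt.
Integrating by parts (boundary term plus one more integral), an antiderivative of (3*t + 4) sin(6*t) is -t*cos(6*t)/2 + sin(6*t)/12 - 2*cos(6*t)/3; evaluating from -pi to pi: ∫_{-pi}^{pi} (3*t + 4) sin(6*t) dt = (-pi/2 - 2/3) - (-2/3 + pi/2) = -pi.
Hence b_6 = (1/pi)·(-pi) = -1.

-1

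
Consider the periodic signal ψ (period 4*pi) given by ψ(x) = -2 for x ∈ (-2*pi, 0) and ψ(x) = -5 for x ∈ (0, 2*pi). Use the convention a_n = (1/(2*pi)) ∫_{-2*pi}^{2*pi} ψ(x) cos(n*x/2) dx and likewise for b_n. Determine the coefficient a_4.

0

a_4 = (1/(2*pi)) ∫_{-2*pi}^{2*pi} ψ(x) cos(2*x) dx.
Split the integral at the breakpoints.
Directly, an antiderivative of (-2) cos(2*x) is -sin(2*x); evaluating from -2*pi to 0: ∫_{-2*pi}^{0} (-2) cos(2*x) dx = (0) - (0) = 0.
Directly, an antiderivative of (-5) cos(2*x) is -5*sin(2*x)/2; evaluating from 0 to 2*pi: ∫_{0}^{2*pi} (-5) cos(2*x) dx = (0) - (0) = 0.
Summing the pieces and multiplying by (1/(2*pi)) gives a_4 = 0.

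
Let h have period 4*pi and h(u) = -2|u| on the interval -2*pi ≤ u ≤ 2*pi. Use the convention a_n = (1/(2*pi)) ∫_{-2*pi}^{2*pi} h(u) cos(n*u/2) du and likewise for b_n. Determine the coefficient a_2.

0

a_2 = (1/(2*pi)) ∫_{-2*pi}^{2*pi} h(u) cos(u) du.
h is even and cos(u) is even, so the integrand is even and a_2 = 1/pi ∫_0^{2*pi} h(u) cos(u) du.
Integrating by parts (boundary term plus one more integral), an antiderivative of (-2*u) cos(u) is -2*u*sin(u) - 2*cos(u); evaluating from 0 to 2*pi: ∫_{0}^{2*pi} (-2*u) cos(u) du = (-2) - (-2) = 0.
Hence a_2 = (1/pi)·(0) = 0.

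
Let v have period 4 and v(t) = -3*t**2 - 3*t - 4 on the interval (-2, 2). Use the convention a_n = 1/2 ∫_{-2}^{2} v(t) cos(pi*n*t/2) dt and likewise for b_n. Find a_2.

a_2 = 1/2 ∫_{-2}^{2} v(t) cos(pi*t) dt.
Integrating by parts twice (tabular method), an antiderivative of (-3*t**2 - 3*t - 4) cos(pi*t) is -3*t**2*sin(pi*t)/pi - 3*t*sin(pi*t)/pi - 6*t*cos(pi*t)/pi**2 - 4*sin(pi*t)/pi + 6*sin(pi*t)/pi**3 - 3*cos(pi*t)/pi**2; evaluating from -2 to 2: ∫_{-2}^{2} (-3*t**2 - 3*t - 4) cos(pi*t) dt = (-15/pi**2) - (9/pi**2) = -24/pi**2.
Hence a_2 = (1/2)·(-24/pi**2) = -12/pi**2.

-12/pi**2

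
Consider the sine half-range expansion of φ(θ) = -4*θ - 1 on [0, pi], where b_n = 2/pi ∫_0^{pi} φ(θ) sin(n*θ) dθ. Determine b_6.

4/3

b_6 = 2/pi ∫_0^{pi} (-4*θ - 1) sin(6*θ) dθ.
Integrating by parts (boundary term plus one more integral), an antiderivative of (-4*θ - 1) sin(6*θ) is 2*θ*cos(6*θ)/3 - sin(6*θ)/9 + cos(6*θ)/6; evaluating from 0 to pi: ∫_{0}^{pi} (-4*θ - 1) sin(6*θ) dθ = (1/6 + 2*pi/3) - (1/6) = 2*pi/3.
Hence b_6 = (2/pi)·(2*pi/3) = 4/3.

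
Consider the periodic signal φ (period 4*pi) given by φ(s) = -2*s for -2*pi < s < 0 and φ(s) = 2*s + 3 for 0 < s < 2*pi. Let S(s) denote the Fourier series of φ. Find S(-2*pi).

At s = -2*pi the one-sided limits are φ(-2*pi^-) = 3 + 4*pi and φ(-2*pi^+) = 4*pi.
By Dirichlet's theorem the series converges to their average, [(3 + 4*pi) + (4*pi)]/2 = 3/2 + 4*pi.

3/2 + 4*pi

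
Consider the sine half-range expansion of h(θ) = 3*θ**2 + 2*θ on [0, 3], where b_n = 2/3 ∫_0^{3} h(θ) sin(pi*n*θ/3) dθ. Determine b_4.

b_4 = 2/3 ∫_0^{3} (3*θ**2 + 2*θ) sin(4*pi*θ/3) dθ.
Integrating by parts twice (tabular method), an antiderivative of (3*θ**2 + 2*θ) sin(4*pi*θ/3) is -9*θ**2*cos(4*pi*θ/3)/(4*pi) + 27*θ*sin(4*pi*θ/3)/(8*pi**2) - 3*θ*cos(4*pi*θ/3)/(2*pi) + 9*sin(4*pi*θ/3)/(8*pi**2) + 81*cos(4*pi*θ/3)/(32*pi**3); evaluating from 0 to 3: ∫_{0}^{3} (3*θ**2 + 2*θ) sin(4*pi*θ/3) dθ = (9*(9 - 88*pi**2)/(32*pi**3)) - (81/(32*pi**3)) = -99/(4*pi).
Hence b_4 = (2/3)·(-99/(4*pi)) = -33/(2*pi).

-33/(2*pi)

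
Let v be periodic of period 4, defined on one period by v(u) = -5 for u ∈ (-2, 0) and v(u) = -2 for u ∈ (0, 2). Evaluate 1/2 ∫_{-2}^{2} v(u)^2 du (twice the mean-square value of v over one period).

29

1/2 ∫_{-2}^{2} v(u)^2 du = 1/2 · (58) = 29.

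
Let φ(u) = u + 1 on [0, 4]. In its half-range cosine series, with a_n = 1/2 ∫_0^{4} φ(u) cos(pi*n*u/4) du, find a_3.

a_3 = 1/2 ∫_0^{4} (u + 1) cos(3*pi*u/4) du.
Integrating by parts (boundary term plus one more integral), an antiderivative of (u + 1) cos(3*pi*u/4) is 4*u*sin(3*pi*u/4)/(3*pi) + 4*sin(3*pi*u/4)/(3*pi) + 16*cos(3*pi*u/4)/(9*pi**2); evaluating from 0 to 4: ∫_{0}^{4} (u + 1) cos(3*pi*u/4) du = (-16/(9*pi**2)) - (16/(9*pi**2)) = -32/(9*pi**2).
Hence a_3 = (1/2)·(-32/(9*pi**2)) = -16/(9*pi**2).

-16/(9*pi**2)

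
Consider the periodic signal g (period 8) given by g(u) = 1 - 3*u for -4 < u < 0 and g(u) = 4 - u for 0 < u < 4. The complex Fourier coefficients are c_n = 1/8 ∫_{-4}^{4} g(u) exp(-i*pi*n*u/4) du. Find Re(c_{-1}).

-8/pi**2

Since g is real-valued, Re(c_{-1}) = 1/8 ∫_{-4}^{4} g(u) cos(-pi*u/4) du = a_{1}/2.
Split the integral at the breakpoints.
Integrating by parts (boundary term plus one more integral), an antiderivative of (1 - 3*u) cos(-pi*u/4) is -12*u*sin(pi*u/4)/pi + 4*sin(pi*u/4)/pi - 48*cos(pi*u/4)/pi**2; evaluating from -4 to 0: ∫_{-4}^{0} (1 - 3*u) cos(-pi*u/4) du = (-48/pi**2) - (48/pi**2) = -96/pi**2.
Integrating by parts (boundary term plus one more integral), an antiderivative of (4 - u) cos(-pi*u/4) is -4*u*sin(pi*u/4)/pi + 16*sin(pi*u/4)/pi - 16*cos(pi*u/4)/pi**2; evaluating from 0 to 4: ∫_{0}^{4} (4 - u) cos(-pi*u/4) du = (16/pi**2) - (-16/pi**2) = 32/pi**2.
So ∫_{-4}^{4} g(u) cos(-pi*u/4) du = -64/pi**2.
Hence Re(c_{-1}) = (1/8)·(-64/pi**2) = -8/pi**2.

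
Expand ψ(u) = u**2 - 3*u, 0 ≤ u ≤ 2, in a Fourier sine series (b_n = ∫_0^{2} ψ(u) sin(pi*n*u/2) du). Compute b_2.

2/pi

b_2 = ∫_0^{2} (u**2 - 3*u) sin(pi*u) du.
Integrating by parts twice (tabular method), an antiderivative of (u**2 - 3*u) sin(pi*u) is -u**2*cos(pi*u)/pi + 2*u*sin(pi*u)/pi**2 + 3*u*cos(pi*u)/pi - 3*sin(pi*u)/pi**2 + 2*cos(pi*u)/pi**3; evaluating from 0 to 2: ∫_{0}^{2} (u**2 - 3*u) sin(pi*u) du = (2/pi**3 + 2/pi) - (2/pi**3) = 2/pi.
Hence b_2 = 2/pi.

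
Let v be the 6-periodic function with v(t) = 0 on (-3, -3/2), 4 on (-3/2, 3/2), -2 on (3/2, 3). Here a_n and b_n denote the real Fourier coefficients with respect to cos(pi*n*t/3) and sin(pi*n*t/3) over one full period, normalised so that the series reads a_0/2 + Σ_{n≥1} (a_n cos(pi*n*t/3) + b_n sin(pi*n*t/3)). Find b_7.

b_7 = 1/3 ∫_{-3}^{3} v(t) sin(7*pi*t/3) dt.
Split the integral at the breakpoints.
∫_{-3}^{-3/2} (0) sin(7*pi*t/3) dt = 0.
Directly, an antiderivative of (4) sin(7*pi*t/3) is -12*cos(7*pi*t/3)/(7*pi); evaluating from -3/2 to 3/2: ∫_{-3/2}^{3/2} (4) sin(7*pi*t/3) dt = (0) - (0) = 0.
Directly, an antiderivative of (-2) sin(7*pi*t/3) is 6*cos(7*pi*t/3)/(7*pi); evaluating from 3/2 to 3: ∫_{3/2}^{3} (-2) sin(7*pi*t/3) dt = (-6/(7*pi)) - (0) = -6/(7*pi).
Summing the pieces and multiplying by (1/3) gives b_7 = -2/(7*pi).

-2/(7*pi)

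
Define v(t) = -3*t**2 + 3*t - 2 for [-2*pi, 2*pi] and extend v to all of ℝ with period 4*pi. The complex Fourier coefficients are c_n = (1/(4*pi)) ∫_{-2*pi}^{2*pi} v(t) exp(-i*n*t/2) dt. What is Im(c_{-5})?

Since v is real-valued, Im(c_{-5}) = -(1/(4*pi)) ∫_{-2*pi}^{2*pi} v(t) sin(-5*t/2) dt = b_{5}/2.
Integrating by parts twice (tabular method), an antiderivative of (-3*t**2 + 3*t - 2) sin(-5*t/2) is -6*t**2*cos(5*t/2)/5 + 24*t*sin(5*t/2)/25 + 6*t*cos(5*t/2)/5 - 12*sin(5*t/2)/25 - 52*cos(5*t/2)/125; evaluating from -2*pi to 2*pi: ∫_{-2*pi}^{2*pi} (-3*t**2 + 3*t - 2) sin(-5*t/2) dt = (-12*pi/5 + 52/125 + 24*pi**2/5) - (52/125 + 12*pi/5 + 24*pi**2/5) = -24*pi/5.
Hence Im(c_{-5}) = (-1/(4*pi))·(-24*pi/5) = 6/5.

6/5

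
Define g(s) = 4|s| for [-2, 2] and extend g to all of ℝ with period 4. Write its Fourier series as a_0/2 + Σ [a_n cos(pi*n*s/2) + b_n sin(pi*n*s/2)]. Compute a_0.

a_0 = 1/2 ∫_{-2}^{2} g(s) ds = 1/2 · (16) = 8.

8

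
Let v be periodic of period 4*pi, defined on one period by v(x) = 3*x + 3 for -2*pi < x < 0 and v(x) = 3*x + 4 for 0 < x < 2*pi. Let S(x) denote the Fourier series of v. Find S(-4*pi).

x = -4*pi differs from x = 0 by -1 full period(s), and the series is 4*pi-periodic.
At x = 0 the one-sided limits are v(0^-) = 3 and v(0^+) = 4.
By Dirichlet's theorem the series converges to their average, [(3) + (4)]/2 = 7/2.

7/2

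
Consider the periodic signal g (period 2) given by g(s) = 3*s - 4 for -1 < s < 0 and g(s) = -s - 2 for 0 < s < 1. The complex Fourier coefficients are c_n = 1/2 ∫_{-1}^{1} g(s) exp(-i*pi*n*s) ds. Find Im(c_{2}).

1/(2*pi)

Since g is real-valued, Im(c_{2}) = -1/2 ∫_{-1}^{1} g(s) sin(2*pi*s) ds = -b_{2}/2.
Split the integral at the breakpoints.
Integrating by parts (boundary term plus one more integral), an antiderivative of (3*s - 4) sin(2*pi*s) is -3*s*cos(2*pi*s)/(2*pi) + 3*sin(2*pi*s)/(4*pi**2) + 2*cos(2*pi*s)/pi; evaluating from -1 to 0: ∫_{-1}^{0} (3*s - 4) sin(2*pi*s) ds = (2/pi) - (7/(2*pi)) = -3/(2*pi).
Integrating by parts (boundary term plus one more integral), an antiderivative of (-s - 2) sin(2*pi*s) is s*cos(2*pi*s)/(2*pi) - sin(2*pi*s)/(4*pi**2) + cos(2*pi*s)/pi; evaluating from 0 to 1: ∫_{0}^{1} (-s - 2) sin(2*pi*s) ds = (3/(2*pi)) - (1/pi) = 1/(2*pi).
So ∫_{-1}^{1} g(s) sin(2*pi*s) ds = -1/pi.
Hence Im(c_{2}) = (-1/2)·(-1/pi) = 1/(2*pi).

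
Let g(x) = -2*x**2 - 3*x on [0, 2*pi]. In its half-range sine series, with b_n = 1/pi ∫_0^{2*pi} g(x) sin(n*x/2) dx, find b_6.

2 + 8*pi/3

b_6 = 1/pi ∫_0^{2*pi} (-2*x**2 - 3*x) sin(3*x) dx.
Integrating by parts twice (tabular method), an antiderivative of (-2*x**2 - 3*x) sin(3*x) is 2*x**2*cos(3*x)/3 - 4*x*sin(3*x)/9 + x*cos(3*x) - sin(3*x)/3 - 4*cos(3*x)/27; evaluating from 0 to 2*pi: ∫_{0}^{2*pi} (-2*x**2 - 3*x) sin(3*x) dx = (-4/27 + 2*pi + 8*pi**2/3) - (-4/27) = 2*pi*(3 + 4*pi)/3.
Hence b_6 = (1/pi)·(2*pi*(3 + 4*pi)/3) = 2 + 8*pi/3.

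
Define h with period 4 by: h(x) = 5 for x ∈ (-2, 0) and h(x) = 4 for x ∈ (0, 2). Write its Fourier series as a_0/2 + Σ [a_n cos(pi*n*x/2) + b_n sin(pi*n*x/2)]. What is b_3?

-2/(3*pi)

b_3 = 1/2 ∫_{-2}^{2} h(x) sin(3*pi*x/2) dx.
Split the integral at the breakpoints.
Directly, an antiderivative of (5) sin(3*pi*x/2) is -10*cos(3*pi*x/2)/(3*pi); evaluating from -2 to 0: ∫_{-2}^{0} (5) sin(3*pi*x/2) dx = (-10/(3*pi)) - (10/(3*pi)) = -20/(3*pi).
Directly, an antiderivative of (4) sin(3*pi*x/2) is -8*cos(3*pi*x/2)/(3*pi); evaluating from 0 to 2: ∫_{0}^{2} (4) sin(3*pi*x/2) dx = (8/(3*pi)) - (-8/(3*pi)) = 16/(3*pi).
Summing the pieces and multiplying by (1/2) gives b_3 = -2/(3*pi).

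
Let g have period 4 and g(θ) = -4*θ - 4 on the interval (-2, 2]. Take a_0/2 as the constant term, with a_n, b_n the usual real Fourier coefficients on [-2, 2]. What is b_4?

4/pi

b_4 = 1/2 ∫_{-2}^{2} g(θ) sin(2*pi*θ) dθ.
Integrating by parts (boundary term plus one more integral), an antiderivative of (-4*θ - 4) sin(2*pi*θ) is 2*θ*cos(2*pi*θ)/pi - sin(2*pi*θ)/pi**2 + 2*cos(2*pi*θ)/pi; evaluating from -2 to 2: ∫_{-2}^{2} (-4*θ - 4) sin(2*pi*θ) dθ = (6/pi) - (-2/pi) = 8/pi.
Hence b_4 = (1/2)·(8/pi) = 4/pi.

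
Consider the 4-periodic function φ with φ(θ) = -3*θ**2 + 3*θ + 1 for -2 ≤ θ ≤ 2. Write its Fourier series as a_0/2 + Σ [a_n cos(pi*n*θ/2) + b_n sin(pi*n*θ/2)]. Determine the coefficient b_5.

12/(5*pi)

b_5 = 1/2 ∫_{-2}^{2} φ(θ) sin(5*pi*θ/2) dθ.
Integrating by parts twice (tabular method), an antiderivative of (-3*θ**2 + 3*θ + 1) sin(5*pi*θ/2) is 6*θ**2*cos(5*pi*θ/2)/(5*pi) - 24*θ*sin(5*pi*θ/2)/(25*pi**2) - 6*θ*cos(5*pi*θ/2)/(5*pi) + 12*sin(5*pi*θ/2)/(25*pi**2) - 2*cos(5*pi*θ/2)/(5*pi) - 48*cos(5*pi*θ/2)/(125*pi**3); evaluating from -2 to 2: ∫_{-2}^{2} (-3*θ**2 + 3*θ + 1) sin(5*pi*θ/2) dθ = (-2/pi + 48/(125*pi**3)) - (2*(24 - 425*pi**2)/(125*pi**3)) = 24/(5*pi).
Hence b_5 = (1/2)·(24/(5*pi)) = 12/(5*pi).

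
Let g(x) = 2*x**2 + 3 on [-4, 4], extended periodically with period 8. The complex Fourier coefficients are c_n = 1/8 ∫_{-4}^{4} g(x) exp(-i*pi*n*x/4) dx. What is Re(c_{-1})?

Since g is real-valued, Re(c_{-1}) = 1/8 ∫_{-4}^{4} g(x) cos(-pi*x/4) dx = a_{1}/2.
g is even and cos(-pi*x/4) is even, so the integrand is even: ∫_{-4}^{4} g(x) cos(-pi*x/4) dx = 2∫_0^{4} g(x) cos(-pi*x/4) dx.
Integrating by parts twice (tabular method), an antiderivative of (2*x**2 + 3) cos(-pi*x/4) is 8*x**2*sin(pi*x/4)/pi + 64*x*cos(pi*x/4)/pi**2 - 256*sin(pi*x/4)/pi**3 + 12*sin(pi*x/4)/pi; evaluating from 0 to 4: ∫_{0}^{4} (2*x**2 + 3) cos(-pi*x/4) dx = (-256/pi**2) - (0) = -256/pi**2.
So ∫_{-4}^{4} g(x) cos(-pi*x/4) dx = -512/pi**2.
Hence Re(c_{-1}) = (1/8)·(-512/pi**2) = -64/pi**2.

-64/pi**2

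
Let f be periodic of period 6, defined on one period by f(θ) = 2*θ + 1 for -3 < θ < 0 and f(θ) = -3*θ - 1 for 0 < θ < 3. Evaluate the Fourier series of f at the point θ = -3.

At θ = -3 the one-sided limits are f(-3^-) = -10 and f(-3^+) = -5.
By Dirichlet's theorem the series converges to their average, [(-10) + (-5)]/2 = -15/2.

-15/2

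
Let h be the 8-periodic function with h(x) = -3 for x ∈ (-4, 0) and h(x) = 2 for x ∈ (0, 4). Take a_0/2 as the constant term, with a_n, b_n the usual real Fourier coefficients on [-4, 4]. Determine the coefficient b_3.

10/(3*pi)

b_3 = 1/4 ∫_{-4}^{4} h(x) sin(3*pi*x/4) dx.
Split the integral at the breakpoints.
Directly, an antiderivative of (-3) sin(3*pi*x/4) is 4*cos(3*pi*x/4)/pi; evaluating from -4 to 0: ∫_{-4}^{0} (-3) sin(3*pi*x/4) dx = (4/pi) - (-4/pi) = 8/pi.
Directly, an antiderivative of (2) sin(3*pi*x/4) is -8*cos(3*pi*x/4)/(3*pi); evaluating from 0 to 4: ∫_{0}^{4} (2) sin(3*pi*x/4) dx = (8/(3*pi)) - (-8/(3*pi)) = 16/(3*pi).
Summing the pieces and multiplying by (1/4) gives b_3 = 10/(3*pi).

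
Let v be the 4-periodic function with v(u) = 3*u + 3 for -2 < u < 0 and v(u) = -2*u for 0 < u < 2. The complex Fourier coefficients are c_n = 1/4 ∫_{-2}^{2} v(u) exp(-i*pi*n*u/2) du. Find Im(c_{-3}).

Since v is real-valued, Im(c_{-3}) = -1/4 ∫_{-2}^{2} v(u) sin(-3*pi*u/2) du = b_{3}/2.
Split the integral at the breakpoints.
Integrating by parts (boundary term plus one more integral), an antiderivative of (3*u + 3) sin(-3*pi*u/2) is 2*u*cos(3*pi*u/2)/pi - 4*sin(3*pi*u/2)/(3*pi**2) + 2*cos(3*pi*u/2)/pi; evaluating from -2 to 0: ∫_{-2}^{0} (3*u + 3) sin(-3*pi*u/2) du = (2/pi) - (2/pi) = 0.
Integrating by parts (boundary term plus one more integral), an antiderivative of (-2*u) sin(-3*pi*u/2) is -4*u*cos(3*pi*u/2)/(3*pi) + 8*sin(3*pi*u/2)/(9*pi**2); evaluating from 0 to 2: ∫_{0}^{2} (-2*u) sin(-3*pi*u/2) du = (8/(3*pi)) - (0) = 8/(3*pi).
So ∫_{-2}^{2} v(u) sin(-3*pi*u/2) du = 8/(3*pi).
Hence Im(c_{-3}) = (-1/4)·(8/(3*pi)) = -2/(3*pi).

-2/(3*pi)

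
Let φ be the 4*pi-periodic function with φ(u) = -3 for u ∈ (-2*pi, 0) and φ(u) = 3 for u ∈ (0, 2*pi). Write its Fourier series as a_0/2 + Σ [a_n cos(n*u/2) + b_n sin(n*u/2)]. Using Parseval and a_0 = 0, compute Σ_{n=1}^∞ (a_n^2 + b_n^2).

Parseval: a_0^2/2 + Σ_{n≥1} (a_n^2+b_n^2) = (1/(2*pi)) ∫_{-2*pi}^{2*pi} φ(u)^2 du = 18.
Subtract a_0^2/2 = 0: Σ (a_n^2+b_n^2) = 18.

18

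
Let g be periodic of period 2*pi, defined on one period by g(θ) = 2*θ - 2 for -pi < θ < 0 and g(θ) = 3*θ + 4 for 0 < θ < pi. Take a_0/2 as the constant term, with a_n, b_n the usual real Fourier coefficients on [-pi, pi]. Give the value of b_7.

(12 + 5*pi)/(7*pi)

b_7 = 1/pi ∫_{-pi}^{pi} g(θ) sin(7*θ) dθ.
Split the integral at the breakpoints.
Integrating by parts (boundary term plus one more integral), an antiderivative of (2*θ - 2) sin(7*θ) is -2*θ*cos(7*θ)/7 + 2*sin(7*θ)/49 + 2*cos(7*θ)/7; evaluating from -pi to 0: ∫_{-pi}^{0} (2*θ - 2) sin(7*θ) dθ = (2/7) - (-2*pi/7 - 2/7) = 4/7 + 2*pi/7.
Integrating by parts (boundary term plus one more integral), an antiderivative of (3*θ + 4) sin(7*θ) is -3*θ*cos(7*θ)/7 + 3*sin(7*θ)/49 - 4*cos(7*θ)/7; evaluating from 0 to pi: ∫_{0}^{pi} (3*θ + 4) sin(7*θ) dθ = (4/7 + 3*pi/7) - (-4/7) = 8/7 + 3*pi/7.
Summing the pieces and multiplying by (1/pi) gives b_7 = (12 + 5*pi)/(7*pi).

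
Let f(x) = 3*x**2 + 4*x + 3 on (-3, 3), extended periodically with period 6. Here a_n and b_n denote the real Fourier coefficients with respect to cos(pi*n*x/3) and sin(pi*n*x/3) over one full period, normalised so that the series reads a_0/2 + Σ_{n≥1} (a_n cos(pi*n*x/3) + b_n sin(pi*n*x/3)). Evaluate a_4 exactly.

a_4 = 1/3 ∫_{-3}^{3} f(x) cos(4*pi*x/3) dx.
Integrating by parts twice (tabular method), an antiderivative of (3*x**2 + 4*x + 3) cos(4*pi*x/3) is 9*x**2*sin(4*pi*x/3)/(4*pi) + 3*x*sin(4*pi*x/3)/pi + 27*x*cos(4*pi*x/3)/(8*pi**2) - 81*sin(4*pi*x/3)/(32*pi**3) + 9*sin(4*pi*x/3)/(4*pi) + 9*cos(4*pi*x/3)/(4*pi**2); evaluating from -3 to 3: ∫_{-3}^{3} (3*x**2 + 4*x + 3) cos(4*pi*x/3) dx = (99/(8*pi**2)) - (-63/(8*pi**2)) = 81/(4*pi**2).
Hence a_4 = (1/3)·(81/(4*pi**2)) = 27/(4*pi**2).

27/(4*pi**2)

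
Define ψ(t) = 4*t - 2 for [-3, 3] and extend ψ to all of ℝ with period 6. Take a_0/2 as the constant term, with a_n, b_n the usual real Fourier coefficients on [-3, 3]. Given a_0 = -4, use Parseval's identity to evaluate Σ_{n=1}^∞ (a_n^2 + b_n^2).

Parseval: a_0^2/2 + Σ_{n≥1} (a_n^2+b_n^2) = 1/3 ∫_{-3}^{3} ψ(t)^2 dt = 104.
Subtract a_0^2/2 = 8: Σ (a_n^2+b_n^2) = 96.

96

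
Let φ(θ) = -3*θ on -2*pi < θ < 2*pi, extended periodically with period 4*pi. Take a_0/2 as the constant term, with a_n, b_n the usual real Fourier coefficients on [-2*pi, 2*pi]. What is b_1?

b_1 = (1/(2*pi)) ∫_{-2*pi}^{2*pi} φ(θ) sin(θ/2) dθ.
φ is odd and sin(θ/2) is odd, so the integrand is even and b_1 = 1/pi ∫_0^{2*pi} φ(θ) sin(θ/2) dθ.
Integrating by parts (boundary term plus one more integral), an antiderivative of (-3*θ) sin(θ/2) is 6*θ*cos(θ/2) - 12*sin(θ/2); evaluating from 0 to 2*pi: ∫_{0}^{2*pi} (-3*θ) sin(θ/2) dθ = (-12*pi) - (0) = -12*pi.
Hence b_1 = (1/pi)·(-12*pi) = -12.

-12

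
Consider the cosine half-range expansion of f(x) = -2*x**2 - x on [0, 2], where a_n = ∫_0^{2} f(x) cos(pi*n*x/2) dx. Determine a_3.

a_3 = ∫_0^{2} (-2*x**2 - x) cos(3*pi*x/2) dx.
Integrating by parts twice (tabular method), an antiderivative of (-2*x**2 - x) cos(3*pi*x/2) is -4*x**2*sin(3*pi*x/2)/(3*pi) - 2*x*sin(3*pi*x/2)/(3*pi) - 16*x*cos(3*pi*x/2)/(9*pi**2) + 32*sin(3*pi*x/2)/(27*pi**3) - 4*cos(3*pi*x/2)/(9*pi**2); evaluating from 0 to 2: ∫_{0}^{2} (-2*x**2 - x) cos(3*pi*x/2) dx = (4/pi**2) - (-4/(9*pi**2)) = 40/(9*pi**2).
Hence a_3 = 40/(9*pi**2).

40/(9*pi**2)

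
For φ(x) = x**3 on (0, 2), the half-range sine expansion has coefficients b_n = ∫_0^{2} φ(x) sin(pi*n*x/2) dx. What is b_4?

-4/pi + 3/(2*pi**3)

b_4 = ∫_0^{2} (x**3) sin(2*pi*x) dx.
Integrating by parts three times (tabular method), an antiderivative of (x**3) sin(2*pi*x) is -x**3*cos(2*pi*x)/(2*pi) + 3*x**2*sin(2*pi*x)/(4*pi**2) + 3*x*cos(2*pi*x)/(4*pi**3) - 3*sin(2*pi*x)/(8*pi**4); evaluating from 0 to 2: ∫_{0}^{2} (x**3) sin(2*pi*x) dx = (-4/pi + 3/(2*pi**3)) - (0) = -4/pi + 3/(2*pi**3).
Hence b_4 = -4/pi + 3/(2*pi**3).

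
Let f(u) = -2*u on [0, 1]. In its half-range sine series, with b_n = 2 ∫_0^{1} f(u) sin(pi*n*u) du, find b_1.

-4/pi

b_1 = 2 ∫_0^{1} (-2*u) sin(pi*u) du.
Integrating by parts (boundary term plus one more integral), an antiderivative of (-2*u) sin(pi*u) is 2*u*cos(pi*u)/pi - 2*sin(pi*u)/pi**2; evaluating from 0 to 1: ∫_{0}^{1} (-2*u) sin(pi*u) du = (-2/pi) - (0) = -2/pi.
Hence b_1 = 2·(-2/pi) = -4/pi.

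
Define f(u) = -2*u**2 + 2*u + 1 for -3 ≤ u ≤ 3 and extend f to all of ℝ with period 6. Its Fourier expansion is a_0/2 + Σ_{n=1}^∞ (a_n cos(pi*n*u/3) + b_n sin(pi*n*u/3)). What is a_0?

a_0 = 1/3 ∫_{-3}^{3} f(u) du = 1/3 · (-30) = -10.

-10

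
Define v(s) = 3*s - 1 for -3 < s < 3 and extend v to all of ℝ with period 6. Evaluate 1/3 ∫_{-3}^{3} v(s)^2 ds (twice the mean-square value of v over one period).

56

1/3 ∫_{-3}^{3} v(s)^2 ds = 1/3 · (168) = 56.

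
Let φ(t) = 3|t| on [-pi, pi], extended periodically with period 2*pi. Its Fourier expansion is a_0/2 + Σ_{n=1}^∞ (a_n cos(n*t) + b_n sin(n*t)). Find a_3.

a_3 = 1/pi ∫_{-pi}^{pi} φ(t) cos(3*t) dt.
φ is even and cos(3*t) is even, so the integrand is even and a_3 = 2/pi ∫_0^{pi} φ(t) cos(3*t) dt.
Integrating by parts (boundary term plus one more integral), an antiderivative of (3*t) cos(3*t) is t*sin(3*t) + cos(3*t)/3; evaluating from 0 to pi: ∫_{0}^{pi} (3*t) cos(3*t) dt = (-1/3) - (1/3) = -2/3.
Hence a_3 = (2/pi)·(-2/3) = -4/(3*pi).

-4/(3*pi)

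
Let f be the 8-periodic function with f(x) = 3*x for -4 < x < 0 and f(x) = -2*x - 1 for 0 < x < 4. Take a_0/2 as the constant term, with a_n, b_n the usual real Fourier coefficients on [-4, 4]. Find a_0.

-11

a_0 = 1/4 ∫_{-4}^{4} f(x) dx = 1/4 · (-44) = -11.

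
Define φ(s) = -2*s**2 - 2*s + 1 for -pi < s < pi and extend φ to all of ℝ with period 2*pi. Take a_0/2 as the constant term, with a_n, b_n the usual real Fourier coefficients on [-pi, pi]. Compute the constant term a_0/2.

a_0 = 1/pi ∫_{-pi}^{pi} φ(s) ds = 1/pi · (-4*pi**3/3 + 2*pi) = 2 - 4*pi**2/3.
So the constant term a_0/2 = 1 - 2*pi**2/3.

1 - 2*pi**2/3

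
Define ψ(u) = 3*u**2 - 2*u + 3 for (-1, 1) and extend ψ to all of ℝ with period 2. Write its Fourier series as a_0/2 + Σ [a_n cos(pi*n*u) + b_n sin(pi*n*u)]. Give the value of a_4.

a_4 = ∫_{-1}^{1} ψ(u) cos(4*pi*u) du.
Integrating by parts twice (tabular method), an antiderivative of (3*u**2 - 2*u + 3) cos(4*pi*u) is 3*u**2*sin(4*pi*u)/(4*pi) - u*sin(4*pi*u)/(2*pi) + 3*u*cos(4*pi*u)/(8*pi**2) - 3*sin(4*pi*u)/(32*pi**3) + 3*sin(4*pi*u)/(4*pi) - cos(4*pi*u)/(8*pi**2); evaluating from -1 to 1: ∫_{-1}^{1} (3*u**2 - 2*u + 3) cos(4*pi*u) du = (1/(4*pi**2)) - (-1/(2*pi**2)) = 3/(4*pi**2).
Hence a_4 = 3/(4*pi**2).

3/(4*pi**2)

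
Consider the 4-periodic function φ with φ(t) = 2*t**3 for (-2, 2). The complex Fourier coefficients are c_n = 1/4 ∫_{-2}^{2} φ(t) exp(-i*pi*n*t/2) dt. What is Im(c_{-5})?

16*(-6 + 25*pi**2)/(125*pi**3)

Since φ is real-valued, Im(c_{-5}) = -1/4 ∫_{-2}^{2} φ(t) sin(-5*pi*t/2) dt = b_{5}/2.
φ is odd and sin(-5*pi*t/2) is odd, so the integrand is even: ∫_{-2}^{2} φ(t) sin(-5*pi*t/2) dt = 2∫_0^{2} φ(t) sin(-5*pi*t/2) dt.
Integrating by parts three times (tabular method), an antiderivative of (2*t**3) sin(-5*pi*t/2) is 4*t**3*cos(5*pi*t/2)/(5*pi) - 24*t**2*sin(5*pi*t/2)/(25*pi**2) - 96*t*cos(5*pi*t/2)/(125*pi**3) + 192*sin(5*pi*t/2)/(625*pi**4); evaluating from 0 to 2: ∫_{0}^{2} (2*t**3) sin(-5*pi*t/2) dt = (32*(6 - 25*pi**2)/(125*pi**3)) - (0) = 32*(6 - 25*pi**2)/(125*pi**3).
So ∫_{-2}^{2} φ(t) sin(-5*pi*t/2) dt = 64*(6 - 25*pi**2)/(125*pi**3).
Hence Im(c_{-5}) = (-1/4)·(64*(6 - 25*pi**2)/(125*pi**3)) = 16*(-6 + 25*pi**2)/(125*pi**3).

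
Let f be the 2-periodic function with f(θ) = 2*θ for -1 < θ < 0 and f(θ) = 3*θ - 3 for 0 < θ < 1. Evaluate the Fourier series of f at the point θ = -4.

θ = -4 differs from θ = 0 by -2 full period(s), and the series is 2-periodic.
At θ = 0 the one-sided limits are f(0^-) = 0 and f(0^+) = -3.
By Dirichlet's theorem the series converges to their average, [(0) + (-3)]/2 = -3/2.

-3/2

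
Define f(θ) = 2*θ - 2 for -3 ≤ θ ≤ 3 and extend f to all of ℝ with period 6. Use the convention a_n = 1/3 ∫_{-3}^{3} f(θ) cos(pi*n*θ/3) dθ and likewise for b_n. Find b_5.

12/(5*pi)

b_5 = 1/3 ∫_{-3}^{3} f(θ) sin(5*pi*θ/3) dθ.
Integrating by parts (boundary term plus one more integral), an antiderivative of (2*θ - 2) sin(5*pi*θ/3) is -6*θ*cos(5*pi*θ/3)/(5*pi) + 18*sin(5*pi*θ/3)/(25*pi**2) + 6*cos(5*pi*θ/3)/(5*pi); evaluating from -3 to 3: ∫_{-3}^{3} (2*θ - 2) sin(5*pi*θ/3) dθ = (12/(5*pi)) - (-24/(5*pi)) = 36/(5*pi).
Hence b_5 = (1/3)·(36/(5*pi)) = 12/(5*pi).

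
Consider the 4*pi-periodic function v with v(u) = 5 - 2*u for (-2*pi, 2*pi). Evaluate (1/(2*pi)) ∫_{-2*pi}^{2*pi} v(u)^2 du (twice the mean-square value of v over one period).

(1/(2*pi)) ∫_{-2*pi}^{2*pi} v(u)^2 du = (1/(2*pi)) · (100*pi + 64*pi**3/3) = 50 + 32*pi**2/3.

50 + 32*pi**2/3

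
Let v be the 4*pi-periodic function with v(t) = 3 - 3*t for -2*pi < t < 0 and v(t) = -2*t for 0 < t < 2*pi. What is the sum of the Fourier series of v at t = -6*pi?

t = -6*pi differs from t = 2*pi by -2 full period(s), and the series is 4*pi-periodic.
At t = 2*pi the one-sided limits are v(2*pi^-) = -4*pi and v(2*pi^+) = 3 + 6*pi.
By Dirichlet's theorem the series converges to their average, [(-4*pi) + (3 + 6*pi)]/2 = 3/2 + pi.

3/2 + pi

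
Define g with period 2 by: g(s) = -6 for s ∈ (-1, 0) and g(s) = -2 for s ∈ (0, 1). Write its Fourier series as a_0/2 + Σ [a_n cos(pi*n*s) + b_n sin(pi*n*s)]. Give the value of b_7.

8/(7*pi)

b_7 = ∫_{-1}^{1} g(s) sin(7*pi*s) ds.
Split the integral at the breakpoints.
Directly, an antiderivative of (-6) sin(7*pi*s) is 6*cos(7*pi*s)/(7*pi); evaluating from -1 to 0: ∫_{-1}^{0} (-6) sin(7*pi*s) ds = (6/(7*pi)) - (-6/(7*pi)) = 12/(7*pi).
Directly, an antiderivative of (-2) sin(7*pi*s) is 2*cos(7*pi*s)/(7*pi); evaluating from 0 to 1: ∫_{0}^{1} (-2) sin(7*pi*s) ds = (-2/(7*pi)) - (2/(7*pi)) = -4/(7*pi).
Summing the pieces gives b_7 = 8/(7*pi).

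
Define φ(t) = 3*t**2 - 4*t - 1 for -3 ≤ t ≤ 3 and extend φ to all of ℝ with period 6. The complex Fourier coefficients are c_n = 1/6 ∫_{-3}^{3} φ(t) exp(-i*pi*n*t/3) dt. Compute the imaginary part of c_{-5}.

-12/(5*pi)

Since φ is real-valued, Im(c_{-5}) = -1/6 ∫_{-3}^{3} φ(t) sin(-5*pi*t/3) dt = b_{5}/2.
Integrating by parts twice (tabular method), an antiderivative of (3*t**2 - 4*t - 1) sin(-5*pi*t/3) is 9*t**2*cos(5*pi*t/3)/(5*pi) - 54*t*sin(5*pi*t/3)/(25*pi**2) - 12*t*cos(5*pi*t/3)/(5*pi) + 36*sin(5*pi*t/3)/(25*pi**2) - 3*cos(5*pi*t/3)/(5*pi) - 162*cos(5*pi*t/3)/(125*pi**3); evaluating from -3 to 3: ∫_{-3}^{3} (3*t**2 - 4*t - 1) sin(-5*pi*t/3) dt = (6*(27 - 175*pi**2)/(125*pi**3)) - (6*(27 - 475*pi**2)/(125*pi**3)) = 72/(5*pi).
Hence Im(c_{-5}) = (-1/6)·(72/(5*pi)) = -12/(5*pi).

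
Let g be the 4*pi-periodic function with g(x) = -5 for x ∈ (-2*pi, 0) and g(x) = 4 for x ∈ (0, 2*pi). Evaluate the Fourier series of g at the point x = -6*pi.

-1/2

x = -6*pi differs from x = -2*pi by -1 full period(s), and the series is 4*pi-periodic.
At x = -2*pi the one-sided limits are g(-2*pi^-) = 4 and g(-2*pi^+) = -5.
By Dirichlet's theorem the series converges to their average, [(4) + (-5)]/2 = -1/2.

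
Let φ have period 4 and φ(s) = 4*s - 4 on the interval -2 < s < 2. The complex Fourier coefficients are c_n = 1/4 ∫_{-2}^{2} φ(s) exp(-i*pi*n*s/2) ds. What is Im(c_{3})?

-8/(3*pi)

Since φ is real-valued, Im(c_{3}) = -1/4 ∫_{-2}^{2} φ(s) sin(3*pi*s/2) ds = -b_{3}/2.
Integrating by parts (boundary term plus one more integral), an antiderivative of (4*s - 4) sin(3*pi*s/2) is -8*s*cos(3*pi*s/2)/(3*pi) + 16*sin(3*pi*s/2)/(9*pi**2) + 8*cos(3*pi*s/2)/(3*pi); evaluating from -2 to 2: ∫_{-2}^{2} (4*s - 4) sin(3*pi*s/2) ds = (8/(3*pi)) - (-8/pi) = 32/(3*pi).
Hence Im(c_{3}) = (-1/4)·(32/(3*pi)) = -8/(3*pi).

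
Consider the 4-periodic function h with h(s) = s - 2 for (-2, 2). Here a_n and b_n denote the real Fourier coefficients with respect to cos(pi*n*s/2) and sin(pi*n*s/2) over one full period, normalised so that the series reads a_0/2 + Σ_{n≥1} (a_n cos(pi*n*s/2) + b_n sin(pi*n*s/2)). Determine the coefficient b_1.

4/pi

b_1 = 1/2 ∫_{-2}^{2} h(s) sin(pi*s/2) ds.
Integrating by parts (boundary term plus one more integral), an antiderivative of (s - 2) sin(pi*s/2) is -2*s*cos(pi*s/2)/pi + 4*sin(pi*s/2)/pi**2 + 4*cos(pi*s/2)/pi; evaluating from -2 to 2: ∫_{-2}^{2} (s - 2) sin(pi*s/2) ds = (0) - (-8/pi) = 8/pi.
Hence b_1 = (1/2)·(8/pi) = 4/pi.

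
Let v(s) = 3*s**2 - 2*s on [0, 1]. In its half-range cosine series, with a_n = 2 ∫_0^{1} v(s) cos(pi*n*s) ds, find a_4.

3/(4*pi**2)

a_4 = 2 ∫_0^{1} (3*s**2 - 2*s) cos(4*pi*s) ds.
Integrating by parts twice (tabular method), an antiderivative of (3*s**2 - 2*s) cos(4*pi*s) is 3*s**2*sin(4*pi*s)/(4*pi) - s*sin(4*pi*s)/(2*pi) + 3*s*cos(4*pi*s)/(8*pi**2) - 3*sin(4*pi*s)/(32*pi**3) - cos(4*pi*s)/(8*pi**2); evaluating from 0 to 1: ∫_{0}^{1} (3*s**2 - 2*s) cos(4*pi*s) ds = (1/(4*pi**2)) - (-1/(8*pi**2)) = 3/(8*pi**2).
Hence a_4 = 2·(3/(8*pi**2)) = 3/(4*pi**2).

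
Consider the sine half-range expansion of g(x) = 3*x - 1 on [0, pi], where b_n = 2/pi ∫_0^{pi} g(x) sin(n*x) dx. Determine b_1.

b_1 = 2/pi ∫_0^{pi} (3*x - 1) sin(x) dx.
Integrating by parts (boundary term plus one more integral), an antiderivative of (3*x - 1) sin(x) is -3*x*cos(x) + 3*sin(x) + cos(x); evaluating from 0 to pi: ∫_{0}^{pi} (3*x - 1) sin(x) dx = (-1 + 3*pi) - (1) = -2 + 3*pi.
Hence b_1 = (2/pi)·(-2 + 3*pi) = 6 - 4/pi.

6 - 4/pi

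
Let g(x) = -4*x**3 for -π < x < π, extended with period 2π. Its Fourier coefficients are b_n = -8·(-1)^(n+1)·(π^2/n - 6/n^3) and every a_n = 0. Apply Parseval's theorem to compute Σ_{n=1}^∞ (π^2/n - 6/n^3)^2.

Parseval: Σ b_n^2 = (1/π) ∫_{-π}^{π} g(x)^2 dx = 32*pi**6/7.
b_n^2 = 64·(π^2/n - 6/n^3)^2, so the sum equals (32*pi**6/7)/64 = pi**6/14.

pi**6/14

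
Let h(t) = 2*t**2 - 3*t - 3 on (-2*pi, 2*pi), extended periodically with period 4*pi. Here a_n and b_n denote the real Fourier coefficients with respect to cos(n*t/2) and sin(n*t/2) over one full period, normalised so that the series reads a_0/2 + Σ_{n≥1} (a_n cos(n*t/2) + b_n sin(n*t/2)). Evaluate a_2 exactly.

8

a_2 = (1/(2*pi)) ∫_{-2*pi}^{2*pi} h(t) cos(t) dt.
Integrating by parts twice (tabular method), an antiderivative of (2*t**2 - 3*t - 3) cos(t) is 2*t**2*sin(t) - 3*t*sin(t) + 4*t*cos(t) - 7*sin(t) - 3*cos(t); evaluating from -2*pi to 2*pi: ∫_{-2*pi}^{2*pi} (2*t**2 - 3*t - 3) cos(t) dt = (-3 + 8*pi) - (-8*pi - 3) = 16*pi.
Hence a_2 = (1/(2*pi))·(16*pi) = 8.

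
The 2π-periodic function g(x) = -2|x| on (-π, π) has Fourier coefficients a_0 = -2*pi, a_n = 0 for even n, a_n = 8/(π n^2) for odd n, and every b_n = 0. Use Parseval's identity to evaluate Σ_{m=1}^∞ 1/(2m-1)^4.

Parseval: a_0^2/2 + Σ a_n^2 = (1/π) ∫_{-π}^{π} g(x)^2 dx = 8*pi**2/3.
Subtract a_0^2/2 = 2*pi**2: Σ a_n^2 = 2*pi**2/3.
Only odd n contribute, with a_n^2 = 64/(π^2 n^4), so Σ_{m≥1} 1/(2m-1)^4 = π^2·(2*pi**2/3)/64 = pi**4/96.

pi**4/96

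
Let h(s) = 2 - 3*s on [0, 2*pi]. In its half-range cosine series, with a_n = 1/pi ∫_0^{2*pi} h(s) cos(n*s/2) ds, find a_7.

24/(49*pi)

a_7 = 1/pi ∫_0^{2*pi} (2 - 3*s) cos(7*s/2) ds.
Integrating by parts (boundary term plus one more integral), an antiderivative of (2 - 3*s) cos(7*s/2) is -6*s*sin(7*s/2)/7 + 4*sin(7*s/2)/7 - 12*cos(7*s/2)/49; evaluating from 0 to 2*pi: ∫_{0}^{2*pi} (2 - 3*s) cos(7*s/2) ds = (12/49) - (-12/49) = 24/49.
Hence a_7 = (1/pi)·(24/49) = 24/(49*pi).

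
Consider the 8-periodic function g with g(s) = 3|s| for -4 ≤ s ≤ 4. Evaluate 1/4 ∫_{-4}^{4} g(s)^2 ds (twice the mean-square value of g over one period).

96

1/4 ∫_{-4}^{4} g(s)^2 ds = 1/4 · (384) = 96.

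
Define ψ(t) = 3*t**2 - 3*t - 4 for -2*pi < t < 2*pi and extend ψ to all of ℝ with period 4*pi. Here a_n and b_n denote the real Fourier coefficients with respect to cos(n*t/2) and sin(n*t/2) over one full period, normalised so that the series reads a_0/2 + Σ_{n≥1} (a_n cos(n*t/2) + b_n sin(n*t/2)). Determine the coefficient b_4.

b_4 = (1/(2*pi)) ∫_{-2*pi}^{2*pi} ψ(t) sin(2*t) dt.
Integrating by parts twice (tabular method), an antiderivative of (3*t**2 - 3*t - 4) sin(2*t) is -3*t**2*cos(2*t)/2 + 3*t*sin(2*t)/2 + 3*t*cos(2*t)/2 - 3*sin(2*t)/4 + 11*cos(2*t)/4; evaluating from -2*pi to 2*pi: ∫_{-2*pi}^{2*pi} (3*t**2 - 3*t - 4) sin(2*t) dt = (-6*pi**2 + 11/4 + 3*pi) - (-6*pi**2 - 3*pi + 11/4) = 6*pi.
Hence b_4 = (1/(2*pi))·(6*pi) = 3.

3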